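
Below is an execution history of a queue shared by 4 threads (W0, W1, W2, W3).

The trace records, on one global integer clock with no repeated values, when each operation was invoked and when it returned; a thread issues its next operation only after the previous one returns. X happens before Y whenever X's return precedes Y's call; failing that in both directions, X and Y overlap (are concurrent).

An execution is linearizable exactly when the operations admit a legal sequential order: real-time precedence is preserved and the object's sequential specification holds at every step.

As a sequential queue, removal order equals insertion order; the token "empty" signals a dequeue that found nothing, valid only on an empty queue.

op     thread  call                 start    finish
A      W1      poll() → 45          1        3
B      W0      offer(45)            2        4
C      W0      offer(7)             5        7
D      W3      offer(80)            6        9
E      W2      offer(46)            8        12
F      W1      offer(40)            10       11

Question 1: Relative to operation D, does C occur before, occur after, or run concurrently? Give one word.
C spans [5,7], D spans [6,9]
the intervals overlap in both directions

concurrent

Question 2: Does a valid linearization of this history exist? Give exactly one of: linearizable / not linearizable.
witness order: B, A, C, D, E, F
step 1: B offer(45) — queue <45>
step 2: A poll() → 45 — queue <>
step 3: C offer(7) — queue <7>
step 4: D offer(80) — queue <7,80>
step 5: E offer(46) — queue <7,80,46>
step 6: F offer(40) — queue <7,80,46,40>

linearizable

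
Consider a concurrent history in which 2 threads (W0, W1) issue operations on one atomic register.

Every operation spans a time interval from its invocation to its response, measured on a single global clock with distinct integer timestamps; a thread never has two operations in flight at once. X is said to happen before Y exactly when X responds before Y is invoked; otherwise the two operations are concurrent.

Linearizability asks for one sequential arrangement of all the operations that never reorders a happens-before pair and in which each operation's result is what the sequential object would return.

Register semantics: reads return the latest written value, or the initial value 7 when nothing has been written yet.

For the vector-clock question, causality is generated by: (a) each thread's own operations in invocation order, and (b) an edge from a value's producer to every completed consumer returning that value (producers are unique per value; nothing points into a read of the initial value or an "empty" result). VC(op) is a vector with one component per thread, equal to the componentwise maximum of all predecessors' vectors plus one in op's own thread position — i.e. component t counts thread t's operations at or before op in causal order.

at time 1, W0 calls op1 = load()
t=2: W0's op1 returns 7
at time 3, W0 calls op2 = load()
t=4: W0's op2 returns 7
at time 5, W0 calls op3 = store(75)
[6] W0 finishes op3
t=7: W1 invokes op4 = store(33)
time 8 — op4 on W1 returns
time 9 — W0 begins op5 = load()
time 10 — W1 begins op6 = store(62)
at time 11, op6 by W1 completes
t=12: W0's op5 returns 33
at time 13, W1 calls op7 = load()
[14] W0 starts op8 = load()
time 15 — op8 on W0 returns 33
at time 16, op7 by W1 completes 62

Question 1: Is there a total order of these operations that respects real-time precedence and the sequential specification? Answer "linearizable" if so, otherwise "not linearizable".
not linearizable

the violation lands at event 15, op8's response at time 15: events 1..14 linearize, events 1..15 do not
no legal order exists: 2 real-time-consistent candidates over 7 completed atomic register operations, all rejected
including or dropping the 1 pending operation (op7) in any combination fails
take op1, op2, op3, op4, op5, op6, op8 (pending dropped): step 7 already fails, because op8 load() → 33 cannot occur there
take op1, op2, op3, op4, op6, op5, op8 (pending dropped): step 6 already fails, because op5 load() → 33 cannot occur there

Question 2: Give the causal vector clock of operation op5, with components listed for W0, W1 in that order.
(4, 1)

op4, invoked 7, has no incoming edges; only W1's bump applies → (0, 1)
op1, invoked 1, has no incoming edges; only W0's bump applies → (1, 0)
invoked at 10, op6 merges VC(op4)=(0, 1) and bumps W1's slot → (0, 2)
invoked at 3, op2 merges VC(op1)=(1, 0) and bumps W0's slot → (2, 0)
invoked at 13, op7 merges VC(op6)=(0, 2) and bumps W1's slot → (0, 3)
invoked at 5, op3 merges VC(op2)=(2, 0) and bumps W0's slot → (3, 0)
invoked at 9, op5 merges VC(op3)=(3, 0), VC(op4)=(0, 1) and bumps W0's slot → (4, 1)
invoked at 14, op8 merges VC(op4)=(0, 1), VC(op5)=(4, 1) and bumps W0's slot → (5, 1)
target: VC(op5) = (4, 1)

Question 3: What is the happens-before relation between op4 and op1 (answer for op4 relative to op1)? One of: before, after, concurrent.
after

op4 spans [7,8], op1 spans [1,2]
resp(op1)=2 < inv(op4)=7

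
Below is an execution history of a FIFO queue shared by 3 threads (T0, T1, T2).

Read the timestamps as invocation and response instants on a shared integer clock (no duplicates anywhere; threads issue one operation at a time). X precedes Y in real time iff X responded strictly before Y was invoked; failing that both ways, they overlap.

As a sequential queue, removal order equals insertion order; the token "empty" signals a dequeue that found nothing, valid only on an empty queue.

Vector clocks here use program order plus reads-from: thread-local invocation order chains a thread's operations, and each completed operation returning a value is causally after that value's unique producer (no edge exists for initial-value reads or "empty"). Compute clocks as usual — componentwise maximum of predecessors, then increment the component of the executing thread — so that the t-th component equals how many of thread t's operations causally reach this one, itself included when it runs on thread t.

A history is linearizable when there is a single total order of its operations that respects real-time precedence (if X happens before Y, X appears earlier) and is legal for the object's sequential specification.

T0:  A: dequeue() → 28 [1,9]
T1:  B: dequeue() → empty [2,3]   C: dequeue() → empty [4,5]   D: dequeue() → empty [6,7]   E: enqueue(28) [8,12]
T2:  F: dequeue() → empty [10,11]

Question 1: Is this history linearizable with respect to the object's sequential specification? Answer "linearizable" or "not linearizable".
linearizable

one valid linearization: B, C, D, E, A, F
step 1: B dequeue() → empty — queue <>
step 2: C dequeue() → empty — queue <>
step 3: D dequeue() → empty — queue <>
step 4: E enqueue(28) — queue <28>
step 5: A dequeue() → 28 — queue <>
step 6: F dequeue() → empty — queue <>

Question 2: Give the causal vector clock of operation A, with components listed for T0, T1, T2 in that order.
(1, 4, 0)

root op F, invoked 10: fresh clock plus T2's own tick → (0, 0, 1)
root op B, invoked 2: fresh clock plus T1's own tick → (0, 1, 0)
VC(C, invoked at 4): max of VC(B)=(0, 1, 0), then +1 on thread T1 → (0, 2, 0)
VC(D, invoked at 6): max of VC(C)=(0, 2, 0), then +1 on thread T1 → (0, 3, 0)
VC(E, invoked at 8): max of VC(D)=(0, 3, 0), then +1 on thread T1 → (0, 4, 0)
VC(A, invoked at 1): max of VC(E)=(0, 4, 0), then +1 on thread T0 → (1, 4, 0)
target: VC(A) = (1, 4, 0)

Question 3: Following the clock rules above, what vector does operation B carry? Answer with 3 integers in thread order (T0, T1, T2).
(0, 1, 0)

VC(F, invoked at 10): no causal predecessors; +1 on T2 → (0, 0, 1)
VC(B, invoked at 2): no causal predecessors; +1 on T1 → (0, 1, 0)
C (invocation 4): componentwise max over VC(B)=(0, 1, 0), +1 at T1, giving (0, 2, 0)
D (invocation 6): componentwise max over VC(C)=(0, 2, 0), +1 at T1, giving (0, 3, 0)
E (invocation 8): componentwise max over VC(D)=(0, 3, 0), +1 at T1, giving (0, 4, 0)
A (invocation 1): componentwise max over VC(E)=(0, 4, 0), +1 at T0, giving (1, 4, 0)
target: VC(B) = (0, 1, 0)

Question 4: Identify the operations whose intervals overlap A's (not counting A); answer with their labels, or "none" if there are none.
B, C, D, E

A spans [1,9]: anything still running between times 1 and 9 counts as concurrent
B [2,3]: concurrent
C [4,5]: concurrent
D [6,7]: concurrent
E [8,12]: concurrent
F [10,11]: after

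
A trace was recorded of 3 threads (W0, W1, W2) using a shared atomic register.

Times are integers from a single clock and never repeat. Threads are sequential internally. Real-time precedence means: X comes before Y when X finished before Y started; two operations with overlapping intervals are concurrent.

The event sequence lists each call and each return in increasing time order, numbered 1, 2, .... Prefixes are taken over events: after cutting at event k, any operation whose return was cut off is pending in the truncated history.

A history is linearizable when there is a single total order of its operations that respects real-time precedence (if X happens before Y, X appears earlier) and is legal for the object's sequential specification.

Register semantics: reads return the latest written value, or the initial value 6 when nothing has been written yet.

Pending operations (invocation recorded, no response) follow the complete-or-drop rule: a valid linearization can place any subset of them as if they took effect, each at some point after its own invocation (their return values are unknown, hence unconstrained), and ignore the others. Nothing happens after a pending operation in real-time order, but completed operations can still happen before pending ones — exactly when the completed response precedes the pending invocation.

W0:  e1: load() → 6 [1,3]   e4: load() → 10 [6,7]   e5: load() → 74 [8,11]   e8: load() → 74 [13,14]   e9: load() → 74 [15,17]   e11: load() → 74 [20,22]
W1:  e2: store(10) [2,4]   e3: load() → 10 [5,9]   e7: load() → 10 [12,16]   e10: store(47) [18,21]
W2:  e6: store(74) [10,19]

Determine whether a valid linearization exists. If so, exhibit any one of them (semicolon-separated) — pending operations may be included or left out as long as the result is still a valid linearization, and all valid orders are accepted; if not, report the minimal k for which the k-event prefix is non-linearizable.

cut after 15 events: linearizable; cut after 16 events (e7 responds, time 16): not linearizable
every one of the 12 real-time-consistent orders over 7 completed atomic register ops fails the sequential spec
no completion choice of the 2 pending operations (e6, e9) rescues it — every subset was tried
e.g. e1, e2, e3, e4, e5, e7, e8 (pending dropped): illegal at step 5, since e5 load() → 74 cannot apply there
e.g. e1, e2, e3, e4, e5, e8, e7 (pending dropped): illegal at step 5, since e5 load() → 74 cannot apply there

not linearizable — minimal violating prefix: 16 events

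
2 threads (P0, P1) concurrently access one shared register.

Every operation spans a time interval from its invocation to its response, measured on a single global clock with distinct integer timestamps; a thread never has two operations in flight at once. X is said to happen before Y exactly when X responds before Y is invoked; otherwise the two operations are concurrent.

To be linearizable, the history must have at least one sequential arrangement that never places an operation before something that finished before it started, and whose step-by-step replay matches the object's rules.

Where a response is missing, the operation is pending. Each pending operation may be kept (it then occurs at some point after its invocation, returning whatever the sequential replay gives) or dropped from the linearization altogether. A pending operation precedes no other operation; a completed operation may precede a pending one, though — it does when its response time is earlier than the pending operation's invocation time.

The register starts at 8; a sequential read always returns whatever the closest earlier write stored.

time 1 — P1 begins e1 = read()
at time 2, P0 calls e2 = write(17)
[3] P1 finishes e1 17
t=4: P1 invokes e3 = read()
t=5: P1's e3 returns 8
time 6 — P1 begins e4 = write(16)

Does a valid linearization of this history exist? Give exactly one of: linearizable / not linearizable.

not linearizable

already the first 5 events (up to e3's response at time 5) admit no linearization; the first 4 still do
one real-time candidate order over the 2 completed operations — the register replay rejects it
include/drop combinations of the 1 pending operation (e2) were all tried; none helps
take e1, e3 (pending dropped): step 1 already fails, because e1 read() → 17 cannot occur there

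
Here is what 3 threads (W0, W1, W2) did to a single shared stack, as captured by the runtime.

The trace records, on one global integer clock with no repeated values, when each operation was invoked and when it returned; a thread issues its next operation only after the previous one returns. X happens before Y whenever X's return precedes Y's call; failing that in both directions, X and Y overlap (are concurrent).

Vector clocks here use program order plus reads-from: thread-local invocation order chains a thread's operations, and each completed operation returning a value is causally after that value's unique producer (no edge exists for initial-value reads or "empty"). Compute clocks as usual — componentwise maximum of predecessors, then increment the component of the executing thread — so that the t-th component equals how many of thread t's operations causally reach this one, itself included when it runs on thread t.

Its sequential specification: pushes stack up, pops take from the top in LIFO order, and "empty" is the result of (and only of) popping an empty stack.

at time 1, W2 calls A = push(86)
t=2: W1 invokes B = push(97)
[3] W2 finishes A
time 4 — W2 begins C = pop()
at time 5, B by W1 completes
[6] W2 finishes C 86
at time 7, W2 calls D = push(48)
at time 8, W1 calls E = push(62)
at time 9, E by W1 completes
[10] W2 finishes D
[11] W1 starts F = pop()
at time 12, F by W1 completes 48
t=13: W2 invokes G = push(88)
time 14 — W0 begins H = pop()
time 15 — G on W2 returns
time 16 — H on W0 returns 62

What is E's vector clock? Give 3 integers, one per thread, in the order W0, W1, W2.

(0, 2, 0)

no predecessors for A (invoked 1): W2 increments from zero → (0, 0, 1)
no predecessors for B (invoked 2): W1 increments from zero → (0, 1, 0)
C, invoked 4, takes VC(A)=(0, 0, 1) under max, adds 1 for W2 → (0, 0, 2)
E, invoked 8, takes VC(B)=(0, 1, 0) under max, adds 1 for W1 → (0, 2, 0)
D, invoked 7, takes VC(C)=(0, 0, 2) under max, adds 1 for W2 → (0, 0, 3)
H, invoked 14, takes VC(E)=(0, 2, 0) under max, adds 1 for W0 → (1, 2, 0)
G, invoked 13, takes VC(D)=(0, 0, 3) under max, adds 1 for W2 → (0, 0, 4)
F, invoked 11, takes VC(D)=(0, 0, 3), VC(E)=(0, 2, 0) under max, adds 1 for W1 → (0, 3, 3)
target: VC(E) = (0, 2, 0)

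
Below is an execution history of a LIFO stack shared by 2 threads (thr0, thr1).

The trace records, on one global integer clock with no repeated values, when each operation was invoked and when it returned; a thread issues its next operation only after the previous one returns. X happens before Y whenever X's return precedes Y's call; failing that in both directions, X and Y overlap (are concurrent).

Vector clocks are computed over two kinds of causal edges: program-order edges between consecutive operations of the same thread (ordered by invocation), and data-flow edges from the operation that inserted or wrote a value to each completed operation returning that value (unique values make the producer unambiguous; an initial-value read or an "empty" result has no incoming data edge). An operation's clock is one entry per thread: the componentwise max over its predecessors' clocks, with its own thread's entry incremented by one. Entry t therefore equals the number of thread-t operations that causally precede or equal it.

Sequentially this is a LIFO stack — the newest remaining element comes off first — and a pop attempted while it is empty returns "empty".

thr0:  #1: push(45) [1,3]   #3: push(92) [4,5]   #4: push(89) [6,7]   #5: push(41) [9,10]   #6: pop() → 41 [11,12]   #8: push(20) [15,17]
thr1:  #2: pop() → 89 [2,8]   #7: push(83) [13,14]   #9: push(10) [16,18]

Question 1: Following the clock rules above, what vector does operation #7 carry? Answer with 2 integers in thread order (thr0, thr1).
#1, invoked 1, has no incoming edges; only thr0's bump applies → (1, 0)
#3, invoked 4, takes VC(#1)=(1, 0) under max, adds 1 for thr0 → (2, 0)
#4, invoked 6, takes VC(#3)=(2, 0) under max, adds 1 for thr0 → (3, 0)
#2, invoked 2, takes VC(#4)=(3, 0) under max, adds 1 for thr1 → (3, 1)
#5, invoked 9, takes VC(#4)=(3, 0) under max, adds 1 for thr0 → (4, 0)
#7, invoked 13, takes VC(#2)=(3, 1) under max, adds 1 for thr1 → (3, 2)
#6, invoked 11, takes VC(#5)=(4, 0) under max, adds 1 for thr0 → (5, 0)
#9, invoked 16, takes VC(#7)=(3, 2) under max, adds 1 for thr1 → (3, 3)
#8, invoked 15, takes VC(#6)=(5, 0) under max, adds 1 for thr0 → (6, 0)
target: VC(#7) = (3, 2)

(3, 2)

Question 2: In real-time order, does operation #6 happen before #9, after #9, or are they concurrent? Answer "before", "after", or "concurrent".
#6 spans [11,12], #9 spans [16,18]
resp(#6)=12 < inv(#9)=16

before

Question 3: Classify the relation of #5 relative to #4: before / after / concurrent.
#5 spans [9,10], #4 spans [6,7]
resp(#4)=7 < inv(#5)=9

after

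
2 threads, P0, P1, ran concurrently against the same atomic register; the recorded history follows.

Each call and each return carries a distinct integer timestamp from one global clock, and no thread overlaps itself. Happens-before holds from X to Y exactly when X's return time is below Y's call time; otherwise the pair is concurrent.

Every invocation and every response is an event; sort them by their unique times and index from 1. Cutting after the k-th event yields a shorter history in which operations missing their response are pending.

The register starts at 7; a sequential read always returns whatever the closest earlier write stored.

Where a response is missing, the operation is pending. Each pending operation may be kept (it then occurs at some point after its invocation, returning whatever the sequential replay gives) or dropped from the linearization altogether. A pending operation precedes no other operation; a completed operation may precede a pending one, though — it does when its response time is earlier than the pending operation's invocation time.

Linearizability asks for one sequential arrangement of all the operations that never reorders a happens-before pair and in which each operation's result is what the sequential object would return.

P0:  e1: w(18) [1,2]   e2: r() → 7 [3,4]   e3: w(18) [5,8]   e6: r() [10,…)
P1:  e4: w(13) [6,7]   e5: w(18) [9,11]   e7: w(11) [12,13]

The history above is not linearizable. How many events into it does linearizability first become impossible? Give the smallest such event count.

4

events 1..3 are still linearizable — one witness is e1:
step 1: e1 w(18) — value 18
adding event 4 (e2 responds at 4) leaves no legal real-time order
for example e1, e2 fails at step 2: e2 r() → 7 is not legal there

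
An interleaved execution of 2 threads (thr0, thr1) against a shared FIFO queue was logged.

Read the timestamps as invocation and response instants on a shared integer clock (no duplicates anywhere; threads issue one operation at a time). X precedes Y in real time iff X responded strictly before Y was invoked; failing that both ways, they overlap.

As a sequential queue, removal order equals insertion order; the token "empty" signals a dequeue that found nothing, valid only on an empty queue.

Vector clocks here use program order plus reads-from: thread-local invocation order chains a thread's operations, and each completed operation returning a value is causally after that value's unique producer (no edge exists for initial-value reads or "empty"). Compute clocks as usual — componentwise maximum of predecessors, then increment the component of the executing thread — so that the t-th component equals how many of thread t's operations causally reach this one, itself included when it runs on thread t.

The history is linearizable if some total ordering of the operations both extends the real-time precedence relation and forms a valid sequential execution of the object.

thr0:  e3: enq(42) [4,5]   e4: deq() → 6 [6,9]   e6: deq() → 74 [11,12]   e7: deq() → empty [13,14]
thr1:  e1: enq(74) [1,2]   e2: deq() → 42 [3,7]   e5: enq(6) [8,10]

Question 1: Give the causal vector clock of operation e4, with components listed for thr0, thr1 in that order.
invoked at 1, e1 has no predecessors; its own thr1 bump gives (0, 1)
invoked at 4, e3 has no predecessors; its own thr0 bump gives (1, 0)
from VC(e1)=(0, 1), VC(e3)=(1, 0), e2 (invoked 3) maxes components and bumps thr1 → (1, 2)
from VC(e2)=(1, 2), e5 (invoked 8) maxes components and bumps thr1 → (1, 3)
from VC(e3)=(1, 0), VC(e5)=(1, 3), e4 (invoked 6) maxes components and bumps thr0 → (2, 3)
from VC(e1)=(0, 1), VC(e4)=(2, 3), e6 (invoked 11) maxes components and bumps thr0 → (3, 3)
from VC(e6)=(3, 3), e7 (invoked 13) maxes components and bumps thr0 → (4, 3)
target: VC(e4) = (2, 3)

(2, 3)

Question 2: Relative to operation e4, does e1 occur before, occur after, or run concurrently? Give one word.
e1 spans [1,2], e4 spans [6,9]
resp(e1)=2 < inv(e4)=6

before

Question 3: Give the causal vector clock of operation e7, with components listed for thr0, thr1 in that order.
VC(e1, invoked at 1): no causal predecessors; +1 on thr1 → (0, 1)
VC(e3, invoked at 4): no causal predecessors; +1 on thr0 → (1, 0)
e2 (invocation 3): componentwise max over VC(e1)=(0, 1), VC(e3)=(1, 0), +1 at thr1, giving (1, 2)
e5 (invocation 8): componentwise max over VC(e2)=(1, 2), +1 at thr1, giving (1, 3)
e4 (invocation 6): componentwise max over VC(e3)=(1, 0), VC(e5)=(1, 3), +1 at thr0, giving (2, 3)
e6 (invocation 11): componentwise max over VC(e1)=(0, 1), VC(e4)=(2, 3), +1 at thr0, giving (3, 3)
e7 (invocation 13): componentwise max over VC(e6)=(3, 3), +1 at thr0, giving (4, 3)
target: VC(e7) = (4, 3)

(4, 3)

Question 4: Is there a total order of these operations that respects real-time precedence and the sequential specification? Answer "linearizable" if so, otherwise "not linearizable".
prefix check: 1..8 passes, 1..9 fails once e4's time-9 response joins
no legal order exists: 3 real-time-consistent candidates over 4 completed FIFO queue operations, all rejected
completion choices over the 1 pending operation (e5) were checked; none helps
take e1, e2, e3, e4 (pending dropped): step 2 already fails, because e2 deq() → 42 cannot occur there
take e1, e3, e2, e4 (pending dropped): step 3 already fails, because e2 deq() → 42 cannot occur there

not linearizable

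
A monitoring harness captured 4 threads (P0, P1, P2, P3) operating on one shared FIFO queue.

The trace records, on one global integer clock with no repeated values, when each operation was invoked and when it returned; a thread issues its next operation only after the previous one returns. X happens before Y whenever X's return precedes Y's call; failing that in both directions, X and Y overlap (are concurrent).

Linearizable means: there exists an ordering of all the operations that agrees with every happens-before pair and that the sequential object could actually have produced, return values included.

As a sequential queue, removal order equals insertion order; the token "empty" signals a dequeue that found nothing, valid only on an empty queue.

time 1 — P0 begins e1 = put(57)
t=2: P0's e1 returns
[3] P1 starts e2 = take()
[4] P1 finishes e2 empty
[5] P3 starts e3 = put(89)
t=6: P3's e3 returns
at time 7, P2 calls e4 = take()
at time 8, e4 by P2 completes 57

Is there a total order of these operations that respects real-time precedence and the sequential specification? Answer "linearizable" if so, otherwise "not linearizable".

the violation lands at event 4, e2's response at time 4: events 1..3 linearize, events 1..4 do not
the sole real-time-consistent order of 2 completed operations fails the FIFO queue replay
one such order, e1, e2, breaks at step 2 where e2 take() → empty is illegal

not linearizable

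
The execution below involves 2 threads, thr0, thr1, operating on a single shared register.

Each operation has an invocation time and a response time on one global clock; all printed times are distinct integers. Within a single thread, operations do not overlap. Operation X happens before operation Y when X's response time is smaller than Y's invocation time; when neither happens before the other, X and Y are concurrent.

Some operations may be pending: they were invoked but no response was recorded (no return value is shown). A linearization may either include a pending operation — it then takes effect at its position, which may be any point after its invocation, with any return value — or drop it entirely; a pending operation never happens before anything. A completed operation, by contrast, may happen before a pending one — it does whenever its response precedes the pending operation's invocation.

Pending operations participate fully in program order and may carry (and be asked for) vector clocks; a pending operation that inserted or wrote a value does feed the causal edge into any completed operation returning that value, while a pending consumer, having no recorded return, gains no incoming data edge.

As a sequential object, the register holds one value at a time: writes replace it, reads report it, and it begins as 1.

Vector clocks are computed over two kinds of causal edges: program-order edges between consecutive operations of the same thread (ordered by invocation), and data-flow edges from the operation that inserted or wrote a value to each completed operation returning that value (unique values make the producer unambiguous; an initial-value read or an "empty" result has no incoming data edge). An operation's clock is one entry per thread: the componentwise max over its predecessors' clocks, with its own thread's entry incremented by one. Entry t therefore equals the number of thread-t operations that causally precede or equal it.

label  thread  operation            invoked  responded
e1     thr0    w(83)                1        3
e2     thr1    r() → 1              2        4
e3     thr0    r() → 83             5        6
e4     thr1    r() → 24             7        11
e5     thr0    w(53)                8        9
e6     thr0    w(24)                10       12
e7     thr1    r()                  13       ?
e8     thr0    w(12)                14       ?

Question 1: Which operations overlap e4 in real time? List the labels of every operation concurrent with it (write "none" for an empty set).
Answer: e5, e6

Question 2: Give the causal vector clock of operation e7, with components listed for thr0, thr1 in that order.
Answer: (4, 3)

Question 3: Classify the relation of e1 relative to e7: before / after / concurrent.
Answer: before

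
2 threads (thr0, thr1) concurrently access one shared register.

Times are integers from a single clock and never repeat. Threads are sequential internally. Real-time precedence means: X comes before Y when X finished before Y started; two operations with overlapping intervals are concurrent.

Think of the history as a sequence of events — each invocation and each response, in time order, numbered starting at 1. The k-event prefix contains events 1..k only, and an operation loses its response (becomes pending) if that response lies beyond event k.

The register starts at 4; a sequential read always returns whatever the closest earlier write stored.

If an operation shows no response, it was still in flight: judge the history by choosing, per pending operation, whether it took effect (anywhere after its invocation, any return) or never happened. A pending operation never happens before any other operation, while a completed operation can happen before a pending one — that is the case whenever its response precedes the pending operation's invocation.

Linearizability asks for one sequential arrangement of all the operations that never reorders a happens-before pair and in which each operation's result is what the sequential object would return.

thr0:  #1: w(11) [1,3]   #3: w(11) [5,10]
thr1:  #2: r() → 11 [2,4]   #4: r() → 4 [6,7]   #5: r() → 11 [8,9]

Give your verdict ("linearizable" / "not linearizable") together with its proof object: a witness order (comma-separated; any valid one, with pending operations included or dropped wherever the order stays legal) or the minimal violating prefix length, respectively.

the violation lands at event 7, #4's response at time 7: events 1..6 linearize, events 1..7 do not
all 2 real-time-respecting orders fail — 3 completed register operations, no legal replay
no completion choice of the 1 pending operation (#3) rescues it — every subset was tried
take #1, #2, #4 (pending dropped): step 3 already fails, because #4 r() → 4 cannot occur there
take #2, #1, #4 (pending dropped): step 1 already fails, because #2 r() → 11 cannot occur there

not linearizable — minimal violating prefix: 7 events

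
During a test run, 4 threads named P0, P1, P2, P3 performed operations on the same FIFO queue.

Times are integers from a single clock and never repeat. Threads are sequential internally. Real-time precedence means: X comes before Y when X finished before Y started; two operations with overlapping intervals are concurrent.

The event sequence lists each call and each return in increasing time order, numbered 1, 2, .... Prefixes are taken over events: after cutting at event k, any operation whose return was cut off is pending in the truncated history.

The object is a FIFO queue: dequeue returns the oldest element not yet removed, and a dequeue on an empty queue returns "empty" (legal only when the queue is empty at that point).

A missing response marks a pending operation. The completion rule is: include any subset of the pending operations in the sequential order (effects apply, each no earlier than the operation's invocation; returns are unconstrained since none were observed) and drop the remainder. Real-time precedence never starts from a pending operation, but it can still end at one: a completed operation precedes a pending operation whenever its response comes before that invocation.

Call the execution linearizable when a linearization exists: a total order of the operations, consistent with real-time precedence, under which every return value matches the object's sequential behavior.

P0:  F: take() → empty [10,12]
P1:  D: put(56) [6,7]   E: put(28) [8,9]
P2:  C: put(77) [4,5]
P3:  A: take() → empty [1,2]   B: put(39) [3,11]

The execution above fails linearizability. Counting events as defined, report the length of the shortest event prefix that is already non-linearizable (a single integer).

12

events 1..11 are linearizable, e.g. via A, B, C, D, E:
1. A take() → empty, leaving queue <>
2. B put(39), leaving queue <39>
3. C put(77), leaving queue <39,77>
4. D put(56), leaving queue <39,77,56>
5. E put(28), leaving queue <39,77,56,28>
event 12 — F's response, time 12 — after it, nothing linearizes
sample order A, B, C, D, E, F stalls at step 6 — F take() → empty has no legal effect
sample order A, C, B, D, E, F stalls at step 6 — F take() → empty has no legal effect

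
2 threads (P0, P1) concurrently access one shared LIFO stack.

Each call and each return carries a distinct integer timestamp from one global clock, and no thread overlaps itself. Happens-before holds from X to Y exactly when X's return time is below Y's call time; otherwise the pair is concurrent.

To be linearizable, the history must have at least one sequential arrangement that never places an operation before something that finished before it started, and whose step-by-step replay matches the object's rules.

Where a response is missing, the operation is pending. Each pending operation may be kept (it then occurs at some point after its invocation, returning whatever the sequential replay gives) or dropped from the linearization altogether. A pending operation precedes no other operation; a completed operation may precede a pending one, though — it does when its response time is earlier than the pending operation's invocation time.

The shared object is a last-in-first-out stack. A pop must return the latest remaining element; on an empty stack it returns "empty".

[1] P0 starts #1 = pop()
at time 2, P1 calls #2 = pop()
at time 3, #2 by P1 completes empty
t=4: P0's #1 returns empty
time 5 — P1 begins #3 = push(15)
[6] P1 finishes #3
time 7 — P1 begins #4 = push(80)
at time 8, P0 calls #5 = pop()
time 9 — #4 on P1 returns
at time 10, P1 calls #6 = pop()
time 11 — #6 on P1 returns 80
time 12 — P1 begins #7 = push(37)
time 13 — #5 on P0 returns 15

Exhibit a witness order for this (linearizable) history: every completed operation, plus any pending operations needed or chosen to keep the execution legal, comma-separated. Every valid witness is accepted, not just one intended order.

#1, #2, #3, #4, #6, #5

step 1: #1 pop() → empty — stack <>
step 2: #2 pop() → empty — stack <>
step 3: #3 push(15) — stack <15>
step 4: #4 push(80) — stack <15,80>
step 5: #6 pop() → 80 — stack <15>
step 6: #5 pop() → 15 — stack <>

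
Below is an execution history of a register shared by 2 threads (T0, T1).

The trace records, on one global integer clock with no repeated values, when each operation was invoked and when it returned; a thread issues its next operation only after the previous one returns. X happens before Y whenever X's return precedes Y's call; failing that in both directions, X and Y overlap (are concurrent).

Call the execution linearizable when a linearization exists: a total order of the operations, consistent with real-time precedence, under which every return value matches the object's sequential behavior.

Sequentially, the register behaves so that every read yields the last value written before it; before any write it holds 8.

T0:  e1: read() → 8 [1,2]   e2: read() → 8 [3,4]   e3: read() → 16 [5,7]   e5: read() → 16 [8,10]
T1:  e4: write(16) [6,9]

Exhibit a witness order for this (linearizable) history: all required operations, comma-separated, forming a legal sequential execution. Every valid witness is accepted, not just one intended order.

e1, e2, e4, e3, e5

step 1: e1 read() → 8 — value 8
step 2: e2 read() → 8 — value 8
step 3: e4 write(16) — value 16
step 4: e3 read() → 16 — value 16
step 5: e5 read() → 16 — value 16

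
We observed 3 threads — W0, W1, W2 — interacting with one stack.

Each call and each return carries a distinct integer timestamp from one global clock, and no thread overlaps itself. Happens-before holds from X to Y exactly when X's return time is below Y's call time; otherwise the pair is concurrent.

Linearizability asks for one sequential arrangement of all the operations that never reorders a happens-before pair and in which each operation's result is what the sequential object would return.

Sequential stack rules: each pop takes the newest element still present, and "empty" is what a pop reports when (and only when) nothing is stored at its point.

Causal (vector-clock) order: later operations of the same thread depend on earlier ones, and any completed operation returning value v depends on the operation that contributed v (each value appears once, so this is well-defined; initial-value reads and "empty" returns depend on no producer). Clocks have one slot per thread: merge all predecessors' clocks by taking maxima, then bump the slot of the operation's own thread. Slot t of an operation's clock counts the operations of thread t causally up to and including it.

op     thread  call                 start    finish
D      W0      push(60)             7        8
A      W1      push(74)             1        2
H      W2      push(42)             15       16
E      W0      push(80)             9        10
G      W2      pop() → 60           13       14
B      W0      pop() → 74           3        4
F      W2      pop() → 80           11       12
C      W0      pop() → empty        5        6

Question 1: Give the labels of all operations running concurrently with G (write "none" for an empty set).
none

G runs from 13 to 14; window-overlapping ops are concurrent
A [1,2]: before
B [3,4]: before
C [5,6]: before
D [7,8]: before
E [9,10]: before
F [11,12]: before
H [15,16]: after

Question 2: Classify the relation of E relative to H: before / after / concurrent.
before

E spans [9,10], H spans [15,16]
resp(E)=10 < inv(H)=15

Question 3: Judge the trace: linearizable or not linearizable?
linearizable

one valid linearization: A, B, C, D, E, F, G, H
after step 1 (A push(74)): stack <74>
after step 2 (B pop() → 74): stack <>
after step 3 (C pop() → empty): stack <>
after step 4 (D push(60)): stack <60>
after step 5 (E push(80)): stack <60,80>
after step 6 (F pop() → 80): stack <60>
after step 7 (G pop() → 60): stack <>
after step 8 (H push(42)): stack <42>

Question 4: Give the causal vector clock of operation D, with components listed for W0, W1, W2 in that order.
(3, 1, 0)

no predecessors for A (invoked 1): W1 increments from zero → (0, 1, 0)
B, invoked 3, takes VC(A)=(0, 1, 0) under max, adds 1 for W0 → (1, 1, 0)
C, invoked 5, takes VC(B)=(1, 1, 0) under max, adds 1 for W0 → (2, 1, 0)
D, invoked 7, takes VC(C)=(2, 1, 0) under max, adds 1 for W0 → (3, 1, 0)
E, invoked 9, takes VC(D)=(3, 1, 0) under max, adds 1 for W0 → (4, 1, 0)
F, invoked 11, takes VC(E)=(4, 1, 0) under max, adds 1 for W2 → (4, 1, 1)
G, invoked 13, takes VC(D)=(3, 1, 0), VC(F)=(4, 1, 1) under max, adds 1 for W2 → (4, 1, 2)
H, invoked 15, takes VC(G)=(4, 1, 2) under max, adds 1 for W2 → (4, 1, 3)
target: VC(D) = (3, 1, 0)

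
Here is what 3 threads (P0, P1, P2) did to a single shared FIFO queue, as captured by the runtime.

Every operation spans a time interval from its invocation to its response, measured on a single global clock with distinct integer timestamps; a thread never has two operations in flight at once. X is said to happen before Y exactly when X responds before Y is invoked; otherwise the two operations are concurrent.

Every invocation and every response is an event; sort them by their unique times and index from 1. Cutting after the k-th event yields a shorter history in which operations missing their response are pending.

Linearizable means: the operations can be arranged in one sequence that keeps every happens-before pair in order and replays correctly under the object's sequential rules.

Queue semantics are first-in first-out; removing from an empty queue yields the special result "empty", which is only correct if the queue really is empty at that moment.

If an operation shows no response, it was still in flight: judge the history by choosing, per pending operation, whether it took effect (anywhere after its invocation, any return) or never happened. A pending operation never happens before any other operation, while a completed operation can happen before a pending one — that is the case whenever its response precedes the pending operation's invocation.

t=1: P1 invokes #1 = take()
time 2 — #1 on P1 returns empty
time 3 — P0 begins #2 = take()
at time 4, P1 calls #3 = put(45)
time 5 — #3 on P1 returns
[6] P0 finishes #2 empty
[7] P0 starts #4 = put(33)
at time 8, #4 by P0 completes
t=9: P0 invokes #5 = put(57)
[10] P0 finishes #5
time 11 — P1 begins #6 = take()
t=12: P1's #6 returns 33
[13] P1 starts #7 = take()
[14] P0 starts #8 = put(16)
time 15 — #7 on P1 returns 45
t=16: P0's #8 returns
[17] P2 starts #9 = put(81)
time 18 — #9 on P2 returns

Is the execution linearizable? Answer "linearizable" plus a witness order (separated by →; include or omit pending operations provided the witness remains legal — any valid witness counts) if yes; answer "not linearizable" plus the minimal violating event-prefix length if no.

not linearizable — minimal violating prefix: 12 events

the violation lands at event 12, #6's response at time 12: events 1..11 linearize, events 1..12 do not
the 6 completed operations admit 2 real-time orders; each fails the FIFO queue replay
sample order #1, #2, #3, #4, #5, #6 stalls at step 6 — #6 take() → 33 has no legal effect
sample order #1, #3, #2, #4, #5, #6 stalls at step 3 — #2 take() → empty has no legal effect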